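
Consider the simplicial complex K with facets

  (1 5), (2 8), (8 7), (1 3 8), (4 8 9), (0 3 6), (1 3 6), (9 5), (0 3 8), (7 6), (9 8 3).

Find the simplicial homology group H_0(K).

Take the total order 0 < 1 < 2 < 3 < 4 < 5 < 6 < 7 < 8 < 9 on the vertex set. Then K (dimension 2) consists of the simplices:

  0-simplices (10): [0], [1], [2], [3], [4], [5], [6], [7], [8], [9]
  1-simplices (17): [0,3], [0,6], [0,8], [1,3], [1,5], [1,6], [1,8], [2,8], [3,6], [3,8], [3,9], [4,8], [4,9], [5,9], [6,7], [7,8], [8,9]
  2-simplices (6): [0,3,6], [0,3,8], [1,3,6], [1,3,8], [3,8,9], [4,8,9]

giving chain groups C_0 ≅ Z^10, C_1 ≅ Z^17, C_2 ≅ Z^6.

∂_1: C_1 → C_0 sends each edge [p,q] (with p < q) to q − p. For instance
  ∂[4,8] = [8] − [4].
As a 10×17 matrix over Z this has rank 9, with invariant factors (1,1,1,1,1,1,1,1,1).

∂_2: C_2 → C_1 sends each 2-simplex [p,q,r] to [q,r] − [p,r] + [p,q]. For instance
  ∂[4,8,9] = [8,9] − [4,9] + [4,8],
  ∂[3,8,9] = [8,9] − [3,9] + [3,8].
The resulting 17×6 matrix has rank 6, and its Smith normal form has invariant factors (1,1,1,1,1,1).

From H_k ≅ ker(∂_k) / im(∂_{k+1}) we obtain:

  H_0: rank C_0 − rank ∂_1 = 10 − 9 = 1, and the invariant factors of ∂_1 are all 1, so H_0 = Z.

H_0 = Z.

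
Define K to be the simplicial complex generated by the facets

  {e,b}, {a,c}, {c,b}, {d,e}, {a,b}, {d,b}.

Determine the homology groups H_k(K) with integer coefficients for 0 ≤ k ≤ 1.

Take the total order a < b < c < d < e on the vertex set. Then K (dimension 1) consists of the simplices:

  0-simplices (5): a, b, c, d, e
  1-simplices (6): ab, ac, bc, bd, be, de

so the chain groups are C_0 ≅ Z^5, C_1 ≅ Z^6.

∂_1: C_1 → C_0 is given by ∂[p,q] = [q] − [p]. For instance
  ∂de = e − d.
As a 5×6 matrix over Z this has rank 4, with invariant factors (1,1,1,1).

Computing H_k = (kernel of ∂_k) / (image of ∂_{k+1}):

  H_0: rank C_0 − rank ∂_1 = 5 − 4 = 1, and the invariant factors of ∂_1 are all 1, so H_0 = Z.
  H_1: rank ker ∂_1 − rank ∂_2 = (6 − 4) − 0 = 2, and there is no ∂_2, so H_1 = Z^2.

H_0 ≅ Z,  H_1 ≅ Z^2.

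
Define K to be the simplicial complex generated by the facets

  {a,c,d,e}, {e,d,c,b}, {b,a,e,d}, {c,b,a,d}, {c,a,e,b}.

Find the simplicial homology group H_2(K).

H_2 ≅ 0.

K has 5 vertices, 10 edges, 10 triangles, 5 3-simplices.
rank ∂_2 = 6, rank ∂_3 = 4 ⇒ b_2 = 10 − 6 − 4 = 0; all invariant factors of ∂_3 are 1 so no torsion. So H_2 ≅ 0.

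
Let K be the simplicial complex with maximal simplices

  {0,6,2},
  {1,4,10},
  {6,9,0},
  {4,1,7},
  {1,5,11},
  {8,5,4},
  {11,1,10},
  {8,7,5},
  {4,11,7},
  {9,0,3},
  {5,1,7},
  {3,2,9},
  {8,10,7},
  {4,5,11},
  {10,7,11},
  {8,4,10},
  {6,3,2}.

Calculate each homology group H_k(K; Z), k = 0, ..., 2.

Take the total order 0 < 1 < 2 < 3 < 4 < 5 < 6 < 7 < 8 < 9 < 10 < 11 on the vertex set. Then K (dimension 2) consists of the simplices:

  0-simplices (12): [0], [1], [2], [3], [4], [5], [6], [7], [8], [9], [10], [11]
  1-simplices (28): (28 of them)
  2-simplices (17): (17 of them)

giving chain groups C_0 ≅ Z^12, C_1 ≅ Z^28, C_2 ≅ Z^17.

The boundary map ∂_1: C_1 → C_0 is given by ∂[p,q] = [q] − [p]. For instance
  ∂[10,11] = [11] − [10].
This gives a 12×28 integer matrix of rank 10; reducing to Smith normal form yields diagonal entries (1,1,1,1,1,1,1,1,1,1).

Boundary ∂_2: C_2 → C_1 acts by ∂[p,q,r] = [q,r] − [p,r] + [p,q]. For instance
  ∂[0,6,9] = [6,9] − [0,9] + [0,6],
  ∂[0,2,6] = [2,6] − [0,6] + [0,2].
The 28×17 boundary matrix has rank 17 and Smith normal form diag(1,1,1,1,1,1,1,1,1,1,1,1,1,1,1,1,2).

Reading off H_k = ker ∂_k / im ∂_{k+1}:

  H_0: rank C_0 − rank ∂_1 = 12 − 10 = 2, and the invariant factors of ∂_1 are all 1, so H_0 = Z^2.
  H_1: rank ker ∂_1 − rank ∂_2 = (28 − 10) − 17 = 1, and ∂_2 has invariant factor 2 > 1, so H_1 = Z ⊕ Z/2.
  H_2: rank ker ∂_2 − rank ∂_3 = (17 − 17) − 0 = 0, and there is no ∂_3, so H_2 = 0.

H_0 = Z^2,  H_1 = Z ⊕ Z/2,  H_2 = 0.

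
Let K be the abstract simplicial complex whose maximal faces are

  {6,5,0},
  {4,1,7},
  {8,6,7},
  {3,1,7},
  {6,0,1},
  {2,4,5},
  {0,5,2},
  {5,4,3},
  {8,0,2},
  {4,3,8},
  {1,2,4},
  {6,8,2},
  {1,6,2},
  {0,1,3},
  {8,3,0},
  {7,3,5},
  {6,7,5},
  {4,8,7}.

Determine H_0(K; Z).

H_0 ≅ Z.

Take the total order 0 < 1 < 2 < 3 < 4 < 5 < 6 < 7 < 8 on the vertex set. Then K (dimension 2) consists of the simplices:

  0-simplices (9): [0], [1], [2], [3], [4], [5], [6], [7], [8]
  1-simplices (27): (27 of them)
  2-simplices (18): [0,1,3], [0,1,6], [0,2,5], [0,2,8], [0,3,8], [0,5,6], [1,2,4], [1,2,6], [1,3,7], [1,4,7], [2,4,5], [2,6,8], [3,4,5], [3,4,8], [3,5,7], [4,7,8], [5,6,7], [6,7,8]

so the chain groups are C_0 ≅ Z^9, C_1 ≅ Z^27, C_2 ≅ Z^18.

The boundary map ∂_1: C_1 → C_0 maps an edge to its endpoints' difference, ∂[p,q] = q − p. For instance
  ∂[1,3] = [3] − [1].
The resulting 9×27 matrix has rank 8, and its Smith normal form has invariant factors (1,1,1,1,1,1,1,1).

Boundary ∂_2: C_2 → C_1 maps a triangle to the signed sum of its edges. For instance
  ∂[0,2,8] = [2,8] − [0,8] + [0,2],
  ∂[0,3,8] = [3,8] − [0,8] + [0,3].
As a 27×18 matrix over Z this has rank 18, with invariant factors (1,1,1,1,1,1,1,1,1,1,1,1,1,1,1,1,1,2).

Computing H_k = (kernel of ∂_k) / (image of ∂_{k+1}):

  H_0: rank C_0 − rank ∂_1 = 9 − 8 = 1, and the invariant factors of ∂_1 are all 1, so H_0 = Z.

(K is a triangulation of the Klein bottle.)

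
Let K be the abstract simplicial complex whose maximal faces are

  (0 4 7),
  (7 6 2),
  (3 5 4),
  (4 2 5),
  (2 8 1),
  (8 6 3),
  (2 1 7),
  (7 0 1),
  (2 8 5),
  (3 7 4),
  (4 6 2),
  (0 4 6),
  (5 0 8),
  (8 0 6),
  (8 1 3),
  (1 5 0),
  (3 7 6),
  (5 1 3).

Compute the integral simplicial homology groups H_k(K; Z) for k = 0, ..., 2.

H_0 ≅ Z,  H_1 ≅ Z ⊕ Z/2,  H_2 = 0.

K has 9 vertices, 27 edges, 18 triangles.
rank ∂_0 = 0, rank ∂_1 = 8 ⇒ b_0 = 9 − 0 − 8 = 1; all invariant factors of ∂_1 are 1 so no torsion. So H_0 ≅ Z.
rank ∂_1 = 8, rank ∂_2 = 18 ⇒ b_1 = 27 − 8 − 18 = 1; ∂_2 has invariant factor(s) [2] giving torsion. So H_1 ≅ Z ⊕ Z/2.
rank ∂_2 = 18, rank ∂_3 = 0 ⇒ b_2 = 18 − 18 − 0 = 0. So H_2 ≅ 0.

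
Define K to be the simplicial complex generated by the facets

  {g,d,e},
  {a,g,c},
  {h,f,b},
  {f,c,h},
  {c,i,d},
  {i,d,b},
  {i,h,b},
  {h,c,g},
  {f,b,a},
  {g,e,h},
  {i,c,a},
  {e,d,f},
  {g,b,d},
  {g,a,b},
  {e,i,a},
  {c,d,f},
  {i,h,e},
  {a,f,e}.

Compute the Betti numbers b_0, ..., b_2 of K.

We work with the vertex ordering a < b < c < d < e < f < g < h < i. The simplices of K, each written with vertices in increasing order, are:

  0-simplices (9): a, b, c, d, e, f, g, h, i
  1-simplices (27): ab, ac, ae, af, ag, ai, bd, bf, bg, bh, bi, cd, cf, cg, ch, ci, de, df, dg, di, ef, eg, eh, ei, fh, gh, hi
  2-simplices (18): abf, abg, acg, aci, aef, aei, bdg, bdi, bfh, bhi, cdf, cdi, cfh, cgh, def, deg, egh, ehi

Hence C_0 ≅ Z^9, C_1 ≅ Z^27, C_2 ≅ Z^18.

The boundary map ∂_1: C_1 → C_0 is given by ∂[p,q] = [q] − [p]. For instance
  ∂bf = f − b.
This gives a 9×27 integer matrix of rank 8; reducing to Smith normal form yields diagonal entries (1,1,1,1,1,1,1,1).

The boundary map ∂_2: C_2 → C_1 sends each 2-simplex [p,q,r] to [q,r] − [p,r] + [p,q]. For instance
  ∂aci = ci − ai + ac,
  ∂ehi = hi − ei + eh.
The 27×18 boundary matrix has rank 17 and Smith normal form diag(1,1,1,1,1,1,1,1,1,1,1,1,1,1,1,1,1).

Computing H_k = (kernel of ∂_k) / (image of ∂_{k+1}):

  H_0: rank C_0 − rank ∂_1 = 9 − 8 = 1, and the invariant factors of ∂_1 are all 1, so H_0 = Z.
  H_1: rank ker ∂_1 − rank ∂_2 = (27 − 8) − 17 = 2, and the invariant factors of ∂_2 are all 1, so H_1 = Z^2.
  H_2: rank ker ∂_2 − rank ∂_3 = (18 − 17) − 0 = 1, and there is no ∂_3, so H_2 = Z.

Hence the Betti numbers are b_0 = 1, b_1 = 2, b_2 = 1.

b_0 = 1, b_1 = 2, b_2 = 1.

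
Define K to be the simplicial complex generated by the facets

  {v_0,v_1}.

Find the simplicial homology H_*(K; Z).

H_0 = Z,  H_1 = 0.

Take the total order v_0 < v_1 on the vertex set. Then K (dimension 1) consists of the simplices:

  0-simplices (2): [v_0], [v_1]
  1-simplices (1): [v_0,v_1]

giving chain groups C_0 ≅ Z^2, C_1 ≅ Z^1.

Boundary ∂_1: C_1 → C_0 is given by ∂[p,q] = [q] − [p]. For instance
  ∂[v_0,v_1] = [v_1] − [v_0].
The resulting 2×1 matrix has rank 1, and its Smith normal form has invariant factors (1).

Computing H_k = (kernel of ∂_k) / (image of ∂_{k+1}):

  H_0: rank C_0 − rank ∂_1 = 2 − 1 = 1, and the invariant factors of ∂_1 are all 1, so H_0 ≅ Z.
  H_1: rank ker ∂_1 − rank ∂_2 = (1 − 1) − 0 = 0, and there is no ∂_2, so H_1 ≅ 0.

(K is a triangulation of the 1-simplex.)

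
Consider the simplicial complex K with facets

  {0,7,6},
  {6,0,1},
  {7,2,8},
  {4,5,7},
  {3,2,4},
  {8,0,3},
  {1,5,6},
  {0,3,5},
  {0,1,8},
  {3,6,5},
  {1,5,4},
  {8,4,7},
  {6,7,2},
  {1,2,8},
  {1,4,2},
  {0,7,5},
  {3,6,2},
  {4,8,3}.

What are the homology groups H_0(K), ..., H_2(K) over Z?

H_0 ≅ Z,  H_1 ≅ Z ⊕ Z/2Z,  H_2 = 0.

We work with the vertex ordering 0 < 1 < 2 < 3 < 4 < 5 < 6 < 7 < 8. The simplices of K, each written with vertices in increasing order, are:

  0-simplices (9): [0], [1], [2], [3], [4], [5], [6], [7], [8]
  1-simplices (27): (27 of them)
  2-simplices (18): [0,1,6], [0,1,8], [0,3,5], [0,3,8], [0,5,7], [0,6,7], [1,2,4], [1,2,8], [1,4,5], [1,5,6], [2,3,4], [2,3,6], [2,6,7], [2,7,8], [3,4,8], [3,5,6], [4,5,7], [4,7,8]

so the chain groups are C_0 ≅ Z^9, C_1 ≅ Z^27, C_2 ≅ Z^18.

Boundary ∂_1: C_1 → C_0 sends each edge [p,q] (with p < q) to q − p. For instance
  ∂[0,1] = [1] − [0].
This gives a 9×27 integer matrix of rank 8; reducing to Smith normal form yields diagonal entries (1,1,1,1,1,1,1,1).

The boundary map ∂_2: C_2 → C_1 sends each 2-simplex [p,q,r] to [q,r] − [p,r] + [p,q]. For instance
  ∂[1,4,5] = [4,5] − [1,5] + [1,4],
  ∂[0,3,5] = [3,5] − [0,5] + [0,3].
The resulting 27×18 matrix has rank 18, and its Smith normal form has invariant factors (1,1,1,1,1,1,1,1,1,1,1,1,1,1,1,1,1,2).

Now H_k = ker ∂_k / im ∂_{k+1}, so:

  H_0: rank C_0 − rank ∂_1 = 9 − 8 = 1, and the invariant factors of ∂_1 are all 1, so H_0 = Z.
  H_1: rank ker ∂_1 − rank ∂_2 = (27 − 8) − 18 = 1, and ∂_2 has invariant factor 2 > 1, so H_1 = Z ⊕ Z/2Z.
  H_2: rank ker ∂_2 − rank ∂_3 = (18 − 18) − 0 = 0, and there is no ∂_3, so H_2 = 0.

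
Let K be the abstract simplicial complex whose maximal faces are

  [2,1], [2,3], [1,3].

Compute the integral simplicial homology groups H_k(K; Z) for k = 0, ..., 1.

Fix the vertex order 1 < 2 < 3 and write every simplex with vertices in increasing order. Then dim K = 1 and the simplices of K are:

  0-simplices (3): [1], [2], [3]
  1-simplices (3): [1,2], [1,3], [2,3]

so the chain groups are C_0 ≅ Z^3, C_1 ≅ Z^3.

The boundary map ∂_1: C_1 → C_0 sends each edge [p,q] (with p < q) to q − p. For instance
  ∂[1,3] = [3] − [1].
The resulting 3×3 matrix has rank 2, and its Smith normal form has invariant factors (1,1).

Now H_k = ker ∂_k / im ∂_{k+1}, so:

  H_0: rank C_0 − rank ∂_1 = 3 − 2 = 1, and the invariant factors of ∂_1 are all 1, so H_0 = Z.
  H_1: rank ker ∂_1 − rank ∂_2 = (3 − 2) − 0 = 1, and there is no ∂_2, so H_1 = Z.

(K is a triangulation of the circle S^1.)

H_0 = Z,  H_1 = Z.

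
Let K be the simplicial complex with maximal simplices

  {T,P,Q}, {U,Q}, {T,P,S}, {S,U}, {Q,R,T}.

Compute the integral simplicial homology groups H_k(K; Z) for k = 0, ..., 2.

We work with the vertex ordering P < Q < R < S < T < U. The simplices of K, each written with vertices in increasing order, are:

  0-simplices (6): P, Q, R, S, T, U
  1-simplices (9): PQ, PS, PT, QR, QT, QU, RT, ST, SU
  2-simplices (3): PQT, PST, QRT

so the chain groups are C_0 ≅ Z^6, C_1 ≅ Z^9, C_2 ≅ Z^3.

The boundary map ∂_1: C_1 → C_0 is given by ∂[p,q] = [q] − [p]. For instance
  ∂QR = R − Q.
This gives a 6×9 integer matrix of rank 5; reducing to Smith normal form yields diagonal entries (1,1,1,1,1).

∂_2: C_2 → C_1 maps a triangle to the signed sum of its edges. For instance
  ∂PST = ST − PT + PS,
  ∂QRT = RT − QT + QR.
As a 9×3 matrix over Z this has rank 3, with invariant factors (1,1,1).

From H_k ≅ ker(∂_k) / im(∂_{k+1}) we obtain:

  H_0: rank C_0 − rank ∂_1 = 6 − 5 = 1, and the invariant factors of ∂_1 are all 1, so H_0 = Z.
  H_1: rank ker ∂_1 − rank ∂_2 = (9 − 5) − 3 = 1, and the invariant factors of ∂_2 are all 1, so H_1 = Z.
  H_2: rank ker ∂_2 − rank ∂_3 = (3 − 3) − 0 = 0, and there is no ∂_3, so H_2 = 0.

As a check, the Euler characteristic is 6 − 9 + 3 = 0, which agrees with 1 − 1 + 0 = 0.

H_0 ≅ Z,  H_1 ≅ Z,  H_2 = 0.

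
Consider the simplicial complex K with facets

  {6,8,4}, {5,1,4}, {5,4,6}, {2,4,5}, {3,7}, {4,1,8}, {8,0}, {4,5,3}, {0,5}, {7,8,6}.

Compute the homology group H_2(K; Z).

Fix the vertex order 0 < 1 < 2 < 3 < 4 < 5 < 6 < 7 < 8 and write every simplex with vertices in increasing order. Then dim K = 2 and the simplices of K are:

  0-simplices (9): [0], [1], [2], [3], [4], [5], [6], [7], [8]
  1-simplices (17): [0,5], [0,8], [1,4], [1,5], [1,8], [2,4], [2,5], [3,4], [3,5], [3,7], [4,5], [4,6], [4,8], [5,6], [6,7], [6,8], [7,8]
  2-simplices (7): [1,4,5], [1,4,8], [2,4,5], [3,4,5], [4,5,6], [4,6,8], [6,7,8]

giving chain groups C_0 ≅ Z^9, C_1 ≅ Z^17, C_2 ≅ Z^7.

∂_1: C_1 → C_0 sends each edge [p,q] (with p < q) to q − p. For instance
  ∂[1,5] = [5] − [1].
This gives a 9×17 integer matrix of rank 8; reducing to Smith normal form yields diagonal entries (1,1,1,1,1,1,1,1).

Boundary ∂_2: C_2 → C_1 maps a triangle to the signed sum of its edges. For instance
  ∂[1,4,5] = [4,5] − [1,5] + [1,4],
  ∂[3,4,5] = [4,5] − [3,5] + [3,4].
The 17×7 boundary matrix has rank 7 and Smith normal form diag(1,1,1,1,1,1,1).

Reading off H_k = ker ∂_k / im ∂_{k+1}:

  H_2: rank ker ∂_2 − rank ∂_3 = (7 − 7) − 0 = 0, and there is no ∂_3, so H_2 ≅ 0.

H_2 ≅ 0.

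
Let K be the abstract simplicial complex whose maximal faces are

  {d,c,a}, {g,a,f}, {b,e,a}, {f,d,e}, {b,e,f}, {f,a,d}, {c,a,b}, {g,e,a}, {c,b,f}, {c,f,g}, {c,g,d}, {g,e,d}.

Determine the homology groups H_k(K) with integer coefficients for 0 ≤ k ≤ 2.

Take the total order a < b < c < d < e < f < g on the vertex set. Then K (dimension 2) consists of the simplices:

  0-simplices (7): a, b, c, d, e, f, g
  1-simplices (18): ab, ac, ad, ae, af, ag, bc, be, bf, cd, cf, cg, de, df, dg, ef, eg, fg
  2-simplices (12): abc, abe, acd, adf, aeg, afg, bcf, bef, cdg, cfg, def, deg

so the chain groups are C_0 ≅ Z^7, C_1 ≅ Z^18, C_2 ≅ Z^12.

∂_1: C_1 → C_0 is given by ∂[p,q] = [q] − [p].
The resulting 7×18 matrix has rank 6, and its Smith normal form has invariant factors (1,1,1,1,1,1).

∂_2: C_2 → C_1 maps a triangle to the signed sum of its edges. For instance
  ∂abc = bc − ac + ab,
  ∂bef = ef − bf + be.
The resulting 18×12 matrix has rank 12, and its Smith normal form has invariant factors (1,1,1,1,1,1,1,1,1,1,1,2).

Now H_k = ker ∂_k / im ∂_{k+1}, so:

  H_0: rank C_0 − rank ∂_1 = 7 − 6 = 1, and the invariant factors of ∂_1 are all 1, so H_0 ≅ Z.
  H_1: rank ker ∂_1 − rank ∂_2 = (18 − 6) − 12 = 0, and ∂_2 has invariant factor 2 > 1, so H_1 ≅ Z_2.
  H_2: rank ker ∂_2 − rank ∂_3 = (12 − 12) − 0 = 0, and there is no ∂_3, so H_2 ≅ 0.

As a check, the Euler characteristic is 7 − 18 + 12 = 1, which agrees with 1 − 0 + 0 = 1.
(K is a triangulation of the real projective plane RP^2.)

H_0 ≅ Z,  H_1 ≅ Z_2,  H_2 = 0.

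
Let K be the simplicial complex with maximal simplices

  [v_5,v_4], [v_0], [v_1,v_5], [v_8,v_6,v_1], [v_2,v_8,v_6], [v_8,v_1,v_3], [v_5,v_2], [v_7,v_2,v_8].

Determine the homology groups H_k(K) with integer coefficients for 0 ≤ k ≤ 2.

H_0 ≅ Z^2,  H_1 ≅ Z,  H_2 = 0.

K has 9 vertices, 12 edges, 4 triangles.
rank ∂_0 = 0, rank ∂_1 = 7 ⇒ b_0 = 9 − 0 − 7 = 2; all invariant factors of ∂_1 are 1 so no torsion. So H_0 ≅ Z^2.
rank ∂_1 = 7, rank ∂_2 = 4 ⇒ b_1 = 12 − 7 − 4 = 1; all invariant factors of ∂_2 are 1 so no torsion. So H_1 ≅ Z.
rank ∂_2 = 4, rank ∂_3 = 0 ⇒ b_2 = 4 − 4 − 0 = 0. So H_2 ≅ 0.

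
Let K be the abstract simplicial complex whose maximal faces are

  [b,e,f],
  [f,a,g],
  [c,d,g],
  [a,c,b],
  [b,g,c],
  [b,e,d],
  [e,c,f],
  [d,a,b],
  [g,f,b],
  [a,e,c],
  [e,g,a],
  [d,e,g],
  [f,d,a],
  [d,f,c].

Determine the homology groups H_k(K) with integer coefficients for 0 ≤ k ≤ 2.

K has 7 vertices, 21 edges, 14 triangles.
rank ∂_0 = 0, rank ∂_1 = 6 ⇒ b_0 = 7 − 0 − 6 = 1; all invariant factors of ∂_1 are 1 so no torsion. So H_0 ≅ Z.
rank ∂_1 = 6, rank ∂_2 = 13 ⇒ b_1 = 21 − 6 − 13 = 2; all invariant factors of ∂_2 are 1 so no torsion. So H_1 ≅ Z^2.
rank ∂_2 = 13, rank ∂_3 = 0 ⇒ b_2 = 14 − 13 − 0 = 1. So H_2 ≅ Z.

H_0 ≅ Z,  H_1 ≅ Z^2,  H_2 ≅ Z.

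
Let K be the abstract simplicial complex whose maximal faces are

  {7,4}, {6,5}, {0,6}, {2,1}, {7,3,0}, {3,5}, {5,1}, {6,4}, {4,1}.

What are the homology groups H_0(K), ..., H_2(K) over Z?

Order the vertices as 0 < 1 < 2 < 3 < 4 < 5 < 6 < 7. Listing each simplex with vertices in this order, K has dimension 2 with simplices:

  0-simplices (8): [0], [1], [2], [3], [4], [5], [6], [7]
  1-simplices (11): [0,3], [0,6], [0,7], [1,2], [1,4], [1,5], [3,5], [3,7], [4,6], [4,7], [5,6]
  2-simplices (1): [0,3,7]

Hence C_0 ≅ Z^8, C_1 ≅ Z^11, C_2 ≅ Z^1.

The boundary map ∂_1: C_1 → C_0 sends each edge [p,q] (with p < q) to q − p.
The resulting 8×11 matrix has rank 7, and its Smith normal form has invariant factors (1,1,1,1,1,1,1).

The boundary map ∂_2: C_2 → C_1 sends each 2-simplex [p,q,r] to [q,r] − [p,r] + [p,q]. For instance
  ∂[0,3,7] = [3,7] − [0,7] + [0,3].
As a 11×1 matrix over Z this has rank 1, with invariant factors (1).

Reading off H_k = ker ∂_k / im ∂_{k+1}:

  H_0: rank C_0 − rank ∂_1 = 8 − 7 = 1, and the invariant factors of ∂_1 are all 1, so H_0 = Z.
  H_1: rank ker ∂_1 − rank ∂_2 = (11 − 7) − 1 = 3, and the invariant factors of ∂_2 are all 1, so H_1 = Z^3.
  H_2: rank ker ∂_2 − rank ∂_3 = (1 − 1) − 0 = 0, and there is no ∂_3, so H_2 = 0.

H_0 ≅ Z,  H_1 ≅ Z^3,  H_2 = 0.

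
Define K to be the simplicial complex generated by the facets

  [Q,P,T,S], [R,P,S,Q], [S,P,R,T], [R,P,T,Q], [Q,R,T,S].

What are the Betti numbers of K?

b_0 = 1, b_1 = 0, b_2 = 0, b_3 = 1.

We work with the vertex ordering P < Q < R < S < T. The simplices of K, each written with vertices in increasing order, are:

  0-simplices (5): P, Q, R, S, T
  1-simplices (10): PQ, PR, PS, PT, QR, QS, QT, RS, RT, ST
  2-simplices (10): PQR, PQS, PQT, PRS, PRT, PST, QRS, QRT, QST, RST
  3-simplices (5): PQRS, PQRT, PQST, PRST, QRST

Hence C_0 ≅ Z^5, C_1 ≅ Z^10, C_2 ≅ Z^10, C_3 ≅ Z^5.

∂_1: C_1 → C_0 sends each edge [p,q] (with p < q) to q − p. For instance
  ∂RS = S − R.
As a 5×10 matrix over Z this has rank 4, with invariant factors (1,1,1,1).

∂_2: C_2 → C_1 maps a triangle to the signed sum of its edges. For instance
  ∂QRS = RS − QS + QR,
  ∂QRT = RT − QT + QR.
This gives a 10×10 integer matrix of rank 6; reducing to Smith normal form yields diagonal entries (1,1,1,1,1,1).

The boundary map ∂_3: C_3 → C_2 sends each 3-simplex σ to the alternating sum Σ_i (−1)^i (σ with its i-th vertex removed). For instance
  ∂PQRS = QRS − PRS + PQS − PQR,
  ∂PRST = RST − PST + PRT − PRS.
This gives a 10×5 integer matrix of rank 4; reducing to Smith normal form yields diagonal entries (1,1,1,1).

From H_k ≅ ker(∂_k) / im(∂_{k+1}) we obtain:

  H_0: rank C_0 − rank ∂_1 = 5 − 4 = 1, and the invariant factors of ∂_1 are all 1, so H_0 ≅ Z.
  H_1: rank ker ∂_1 − rank ∂_2 = (10 − 4) − 6 = 0, and the invariant factors of ∂_2 are all 1, so H_1 ≅ 0.
  H_2: rank ker ∂_2 − rank ∂_3 = (10 − 6) − 4 = 0, and the invariant factors of ∂_3 are all 1, so H_2 ≅ 0.
  H_3: rank ker ∂_3 − rank ∂_4 = (5 − 4) − 0 = 1, and there is no ∂_4, so H_3 ≅ Z.

As a check, the Euler characteristic is 5 − 10 + 10 − 5 = 0, which agrees with 1 − 0 + 0 − 1 = 0.

Hence the Betti numbers are b_0 = 1, b_1 = 0, b_2 = 0, b_3 = 1.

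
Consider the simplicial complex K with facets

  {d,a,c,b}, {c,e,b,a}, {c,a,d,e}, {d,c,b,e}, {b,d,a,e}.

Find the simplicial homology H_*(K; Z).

Fix the vertex order a < b < c < d < e and write every simplex with vertices in increasing order. Then dim K = 3 and the simplices of K are:

  0-simplices (5): a, b, c, d, e
  1-simplices (10): ab, ac, ad, ae, bc, bd, be, cd, ce, de
  2-simplices (10): abc, abd, abe, acd, ace, ade, bcd, bce, bde, cde
  3-simplices (5): abcd, abce, abde, acde, bcde

Hence C_0 ≅ Z^5, C_1 ≅ Z^10, C_2 ≅ Z^10, C_3 ≅ Z^5.

The boundary map ∂_1: C_1 → C_0 is given by ∂[p,q] = [q] − [p]. For instance
  ∂bd = d − b.
This gives a 5×10 integer matrix of rank 4; reducing to Smith normal form yields diagonal entries (1,1,1,1).

∂_2: C_2 → C_1 sends each 2-simplex [p,q,r] to [q,r] − [p,r] + [p,q]. For instance
  ∂bde = de − be + bd,
  ∂abc = bc − ac + ab.
As a 10×10 matrix over Z this has rank 6, with invariant factors (1,1,1,1,1,1).

Boundary ∂_3: C_3 → C_2 sends each 3-simplex σ to the alternating sum Σ_i (−1)^i (σ with its i-th vertex removed). For instance
  ∂abcd = bcd − acd + abd − abc,
  ∂bcde = cde − bde + bce − bcd.
This gives a 10×5 integer matrix of rank 4; reducing to Smith normal form yields diagonal entries (1,1,1,1).

Now H_k = ker ∂_k / im ∂_{k+1}, so:

  H_0: rank C_0 − rank ∂_1 = 5 − 4 = 1, and the invariant factors of ∂_1 are all 1, so H_0 ≅ Z.
  H_1: rank ker ∂_1 − rank ∂_2 = (10 − 4) − 6 = 0, and the invariant factors of ∂_2 are all 1, so H_1 ≅ 0.
  H_2: rank ker ∂_2 − rank ∂_3 = (10 − 6) − 4 = 0, and the invariant factors of ∂_3 are all 1, so H_2 ≅ 0.
  H_3: rank ker ∂_3 − rank ∂_4 = (5 − 4) − 0 = 1, and there is no ∂_4, so H_3 ≅ Z.

(K is a triangulation of the 3-sphere S^3.)

H_0 = Z,  H_1 = 0,  H_2 = 0,  H_3 = Z.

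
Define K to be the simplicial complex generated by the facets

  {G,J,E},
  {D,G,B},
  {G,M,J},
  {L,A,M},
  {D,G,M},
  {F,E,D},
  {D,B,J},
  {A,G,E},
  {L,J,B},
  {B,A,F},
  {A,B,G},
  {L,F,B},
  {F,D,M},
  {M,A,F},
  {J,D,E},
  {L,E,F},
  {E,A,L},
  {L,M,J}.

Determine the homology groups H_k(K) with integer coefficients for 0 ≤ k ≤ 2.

Take the total order A < B < D < E < F < G < J < L < M on the vertex set. Then K (dimension 2) consists of the simplices:

  0-simplices (9): A, B, D, E, F, G, J, L, M
  1-simplices (27): AB, AE, AF, AG, AL, AM, BD, BF, BG, BJ, BL, DE, DF, DG, DJ, DM, EF, EG, EJ, EL, FL, FM, GJ, GM, JL, JM, LM
  2-simplices (18): ABF, ABG, AEG, AEL, AFM, ALM, BDG, BDJ, BFL, BJL, DEF, DEJ, DFM, DGM, EFL, EGJ, GJM, JLM

giving chain groups C_0 ≅ Z^9, C_1 ≅ Z^27, C_2 ≅ Z^18.

∂_1: C_1 → C_0 is given by ∂[p,q] = [q] − [p].
This gives a 9×27 integer matrix of rank 8; reducing to Smith normal form yields diagonal entries (1,1,1,1,1,1,1,1).

Boundary ∂_2: C_2 → C_1 acts by ∂[p,q,r] = [q,r] − [p,r] + [p,q]. For instance
  ∂AEG = EG − AG + AE,
  ∂ABG = BG − AG + AB.
This gives a 27×18 integer matrix of rank 18; reducing to Smith normal form yields diagonal entries (1,1,1,1,1,1,1,1,1,1,1,1,1,1,1,1,1,2).

From H_k ≅ ker(∂_k) / im(∂_{k+1}) we obtain:

  H_0: rank C_0 − rank ∂_1 = 9 − 8 = 1, and the invariant factors of ∂_1 are all 1, so H_0 = Z.
  H_1: rank ker ∂_1 − rank ∂_2 = (27 − 8) − 18 = 1, and ∂_2 has invariant factor 2 > 1, so H_1 = Z ⊕ Z/2.
  H_2: rank ker ∂_2 − rank ∂_3 = (18 − 18) − 0 = 0, and there is no ∂_3, so H_2 = 0.

As a check, the Euler characteristic is 9 − 27 + 18 = 0, which agrees with 1 − 1 + 0 = 0.
(K is a triangulation of the Klein bottle.)

H_0 = Z,  H_1 = Z ⊕ Z/2,  H_2 = 0.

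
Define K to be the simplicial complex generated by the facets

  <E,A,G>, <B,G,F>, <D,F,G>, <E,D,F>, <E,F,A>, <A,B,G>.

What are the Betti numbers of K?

K has 6 vertices, 12 edges, 6 triangles.
rank ∂_0 = 0, rank ∂_1 = 5 ⇒ b_0 = 6 − 0 − 5 = 1; all invariant factors of ∂_1 are 1 so no torsion. So H_0 = Z.
rank ∂_1 = 5, rank ∂_2 = 6 ⇒ b_1 = 12 − 5 − 6 = 1; all invariant factors of ∂_2 are 1 so no torsion. So H_1 = Z.
rank ∂_2 = 6, rank ∂_3 = 0 ⇒ b_2 = 6 − 6 − 0 = 0. So H_2 = 0.

b_0 = 1, b_1 = 1, b_2 = 0.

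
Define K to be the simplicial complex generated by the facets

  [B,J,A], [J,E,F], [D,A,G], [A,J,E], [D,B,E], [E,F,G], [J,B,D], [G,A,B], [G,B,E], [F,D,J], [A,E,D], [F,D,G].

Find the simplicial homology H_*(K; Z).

We work with the vertex ordering A < B < D < E < F < G < J. The simplices of K, each written with vertices in increasing order, are:

  0-simplices (7): A, B, D, E, F, G, J
  1-simplices (18): AB, AD, AE, AG, AJ, BD, BE, BG, BJ, DE, DF, DG, DJ, EF, EG, EJ, FG, FJ
  2-simplices (12): ABG, ABJ, ADE, ADG, AEJ, BDE, BDJ, BEG, DFG, DFJ, EFG, EFJ

Hence C_0 ≅ Z^7, C_1 ≅ Z^18, C_2 ≅ Z^12.

∂_1: C_1 → C_0 maps an edge to its endpoints' difference, ∂[p,q] = q − p.
The resulting 7×18 matrix has rank 6, and its Smith normal form has invariant factors (1,1,1,1,1,1).

∂_2: C_2 → C_1 acts by ∂[p,q,r] = [q,r] − [p,r] + [p,q]. For instance
  ∂EFJ = FJ − EJ + EF,
  ∂DFG = FG − DG + DF.
This gives a 18×12 integer matrix of rank 12; reducing to Smith normal form yields diagonal entries (1,1,1,1,1,1,1,1,1,1,1,2).

Computing H_k = (kernel of ∂_k) / (image of ∂_{k+1}):

  H_0: rank C_0 − rank ∂_1 = 7 − 6 = 1, and the invariant factors of ∂_1 are all 1, so H_0 = Z.
  H_1: rank ker ∂_1 − rank ∂_2 = (18 − 6) − 12 = 0, and ∂_2 has invariant factor 2 > 1, so H_1 = Z/2.
  H_2: rank ker ∂_2 − rank ∂_3 = (12 − 12) − 0 = 0, and there is no ∂_3, so H_2 = 0.

(K is a triangulation of the real projective plane RP^2.)

H_0 ≅ Z,  H_1 ≅ Z/2,  H_2 = 0.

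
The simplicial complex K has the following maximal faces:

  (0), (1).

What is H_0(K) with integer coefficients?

H_0 = Z^2.

Order the vertices as 0 < 1. Listing each simplex with vertices in this order, K has dimension 0 with simplices:

  0-simplices (2): [0], [1]

so the chain groups are C_0 ≅ Z^2.

Reading off H_k = ker ∂_k / im ∂_{k+1}:

  H_0: rank C_0 − rank ∂_1 = 2 − 0 = 2, and there is no ∂_1, so H_0 = Z^2.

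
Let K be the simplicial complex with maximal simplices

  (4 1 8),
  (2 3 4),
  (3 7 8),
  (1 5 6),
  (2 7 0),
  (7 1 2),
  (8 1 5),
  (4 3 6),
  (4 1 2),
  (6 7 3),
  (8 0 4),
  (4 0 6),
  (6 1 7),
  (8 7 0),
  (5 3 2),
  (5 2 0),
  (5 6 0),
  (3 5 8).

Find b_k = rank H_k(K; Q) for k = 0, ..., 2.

We work with the vertex ordering 0 < 1 < 2 < 3 < 4 < 5 < 6 < 7 < 8. The simplices of K, each written with vertices in increasing order, are:

  0-simplices (9): [0], [1], [2], [3], [4], [5], [6], [7], [8]
  1-simplices (27): (27 of them)
  2-simplices (18): [0,2,5], [0,2,7], [0,4,6], [0,4,8], [0,5,6], [0,7,8], [1,2,4], [1,2,7], [1,4,8], [1,5,6], [1,5,8], [1,6,7], [2,3,4], [2,3,5], [3,4,6], [3,5,8], [3,6,7], [3,7,8]

so the chain groups are C_0 ≅ Z^9, C_1 ≅ Z^27, C_2 ≅ Z^18.

Boundary ∂_1: C_1 → C_0 maps an edge to its endpoints' difference, ∂[p,q] = q − p. For instance
  ∂[6,7] = [7] − [6].
This gives a 9×27 integer matrix of rank 8; reducing to Smith normal form yields diagonal entries (1,1,1,1,1,1,1,1).

∂_2: C_2 → C_1 sends each 2-simplex [p,q,r] to [q,r] − [p,r] + [p,q]. For instance
  ∂[1,6,7] = [6,7] − [1,7] + [1,6],
  ∂[0,2,7] = [2,7] − [0,7] + [0,2].
The 27×18 boundary matrix has rank 17 and Smith normal form diag(1,1,1,1,1,1,1,1,1,1,1,1,1,1,1,1,1).

Reading off H_k = ker ∂_k / im ∂_{k+1}:

  H_0: rank C_0 − rank ∂_1 = 9 − 8 = 1, and the invariant factors of ∂_1 are all 1, so H_0 ≅ Z.
  H_1: rank ker ∂_1 − rank ∂_2 = (27 − 8) − 17 = 2, and the invariant factors of ∂_2 are all 1, so H_1 ≅ Z^2.
  H_2: rank ker ∂_2 − rank ∂_3 = (18 − 17) − 0 = 1, and there is no ∂_3, so H_2 ≅ Z.

Hence the Betti numbers are b_0 = 1, b_1 = 2, b_2 = 1.

b_0 = 1, b_1 = 2, b_2 = 1.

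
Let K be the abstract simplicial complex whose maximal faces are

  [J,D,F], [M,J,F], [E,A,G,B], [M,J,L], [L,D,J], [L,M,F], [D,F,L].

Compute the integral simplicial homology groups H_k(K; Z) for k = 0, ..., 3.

H_0 = Z^2,  H_1 = 0,  H_2 = Z,  H_3 = 0.

Fix the vertex order A < B < D < E < F < G < J < L < M and write every simplex with vertices in increasing order. Then dim K = 3 and the simplices of K are:

  0-simplices (9): A, B, D, E, F, G, J, L, M
  1-simplices (15): AB, AE, AG, BE, BG, DF, DJ, DL, EG, FJ, FL, FM, JL, JM, LM
  2-simplices (10): ABE, ABG, AEG, BEG, DFJ, DFL, DJL, FJM, FLM, JLM
  3-simplices (1): ABEG

so the chain groups are C_0 ≅ Z^9, C_1 ≅ Z^15, C_2 ≅ Z^10, C_3 ≅ Z^1.

The boundary map ∂_1: C_1 → C_0 sends each edge [p,q] (with p < q) to q − p.
As a 9×15 matrix over Z this has rank 7, with invariant factors (1,1,1,1,1,1,1).

The boundary map ∂_2: C_2 → C_1 sends each 2-simplex [p,q,r] to [q,r] − [p,r] + [p,q]. For instance
  ∂DFL = FL − DL + DF,
  ∂ABG = BG − AG + AB.
The 15×10 boundary matrix has rank 8 and Smith normal form diag(1,1,1,1,1,1,1,1).

Boundary ∂_3: C_3 → C_2 sends each 3-simplex σ to the alternating sum Σ_i (−1)^i (σ with its i-th vertex removed). For instance
  ∂ABEG = BEG − AEG + ABG − ABE.
This gives a 10×1 integer matrix of rank 1; reducing to Smith normal form yields diagonal entries (1).

Computing H_k = (kernel of ∂_k) / (image of ∂_{k+1}):

  H_0: rank C_0 − rank ∂_1 = 9 − 7 = 2, and the invariant factors of ∂_1 are all 1, so H_0 = Z^2.
  H_1: rank ker ∂_1 − rank ∂_2 = (15 − 7) − 8 = 0, and the invariant factors of ∂_2 are all 1, so H_1 = 0.
  H_2: rank ker ∂_2 − rank ∂_3 = (10 − 8) − 1 = 1, and the invariant factors of ∂_3 are all 1, so H_2 = Z.
  H_3: rank ker ∂_3 − rank ∂_4 = (1 − 1) − 0 = 0, and there is no ∂_4, so H_3 = 0.

As a check, the Euler characteristic is 9 − 15 + 10 − 1 = 3, which agrees with 2 − 0 + 1 − 0 = 3.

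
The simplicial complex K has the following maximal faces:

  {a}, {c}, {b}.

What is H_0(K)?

Order the vertices as a < b < c. Listing each simplex with vertices in this order, K has dimension 0 with simplices:

  0-simplices (3): a, b, c

giving chain groups C_0 ≅ Z^3.

Reading off H_k = ker ∂_k / im ∂_{k+1}:

  H_0: rank C_0 − rank ∂_1 = 3 − 0 = 3, and there is no ∂_1, so H_0 ≅ Z^3.

H_0 = Z^3.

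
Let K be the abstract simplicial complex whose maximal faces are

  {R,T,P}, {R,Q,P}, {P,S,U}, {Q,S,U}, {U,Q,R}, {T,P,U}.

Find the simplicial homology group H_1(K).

Fix the vertex order P < Q < R < S < T < U and write every simplex with vertices in increasing order. Then dim K = 2 and the simplices of K are:

  0-simplices (6): P, Q, R, S, T, U
  1-simplices (12): PQ, PR, PS, PT, PU, QR, QS, QU, RT, RU, SU, TU
  2-simplices (6): PQR, PRT, PSU, PTU, QRU, QSU

so the chain groups are C_0 ≅ Z^6, C_1 ≅ Z^12, C_2 ≅ Z^6.

∂_1: C_1 → C_0 sends each edge [p,q] (with p < q) to q − p. For instance
  ∂PR = R − P.
As a 6×12 matrix over Z this has rank 5, with invariant factors (1,1,1,1,1).

Boundary ∂_2: C_2 → C_1 sends each 2-simplex [p,q,r] to [q,r] − [p,r] + [p,q]. For instance
  ∂PTU = TU − PU + PT,
  ∂QRU = RU − QU + QR.
The resulting 12×6 matrix has rank 6, and its Smith normal form has invariant factors (1,1,1,1,1,1).

Reading off H_k = ker ∂_k / im ∂_{k+1}:

  H_1: rank ker ∂_1 − rank ∂_2 = (12 − 5) − 6 = 1, and the invariant factors of ∂_2 are all 1, so H_1 = Z.

H_1 = Z.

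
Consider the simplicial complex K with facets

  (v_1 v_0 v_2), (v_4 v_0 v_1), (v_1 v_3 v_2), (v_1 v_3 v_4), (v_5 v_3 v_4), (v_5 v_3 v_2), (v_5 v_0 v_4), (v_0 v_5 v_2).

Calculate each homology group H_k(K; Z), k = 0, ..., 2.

H_0 ≅ Z,  H_1 = 0,  H_2 ≅ Z.

Take the total order v_0 < v_1 < v_2 < v_3 < v_4 < v_5 on the vertex set. Then K (dimension 2) consists of the simplices:

  0-simplices (6): [v_0], [v_1], [v_2], [v_3], [v_4], [v_5]
  1-simplices (12): [v_0,v_1], [v_0,v_2], [v_0,v_4], [v_0,v_5], [v_1,v_2], [v_1,v_3], [v_1,v_4], [v_2,v_3], [v_2,v_5], [v_3,v_4], [v_3,v_5], [v_4,v_5]
  2-simplices (8): [v_0,v_1,v_2], [v_0,v_1,v_4], [v_0,v_2,v_5], [v_0,v_4,v_5], [v_1,v_2,v_3], [v_1,v_3,v_4], [v_2,v_3,v_5], [v_3,v_4,v_5]

Hence C_0 ≅ Z^6, C_1 ≅ Z^12, C_2 ≅ Z^8.

∂_1: C_1 → C_0 maps an edge to its endpoints' difference, ∂[p,q] = q − p.
The resulting 6×12 matrix has rank 5, and its Smith normal form has invariant factors (1,1,1,1,1).

The boundary map ∂_2: C_2 → C_1 acts by ∂[p,q,r] = [q,r] − [p,r] + [p,q]. For instance
  ∂[v_1,v_3,v_4] = [v_3,v_4] − [v_1,v_4] + [v_1,v_3],
  ∂[v_0,v_1,v_4] = [v_1,v_4] − [v_0,v_4] + [v_0,v_1].
This gives a 12×8 integer matrix of rank 7; reducing to Smith normal form yields diagonal entries (1,1,1,1,1,1,1).

Reading off H_k = ker ∂_k / im ∂_{k+1}:

  H_0: rank C_0 − rank ∂_1 = 6 − 5 = 1, and the invariant factors of ∂_1 are all 1, so H_0 ≅ Z.
  H_1: rank ker ∂_1 − rank ∂_2 = (12 − 5) − 7 = 0, and the invariant factors of ∂_2 are all 1, so H_1 ≅ 0.
  H_2: rank ker ∂_2 − rank ∂_3 = (8 − 7) − 0 = 1, and there is no ∂_3, so H_2 ≅ Z.

As a check, the Euler characteristic is 6 − 12 + 8 = 2, which agrees with 1 − 0 + 1 = 2.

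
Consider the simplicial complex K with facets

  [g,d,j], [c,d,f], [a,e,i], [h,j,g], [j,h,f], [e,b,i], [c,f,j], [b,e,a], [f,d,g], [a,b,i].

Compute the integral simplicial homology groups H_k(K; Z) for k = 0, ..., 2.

H_0 = Z^2,  H_1 = Z,  H_2 = Z.

Order the vertices as a < b < c < d < e < f < g < h < i < j. Listing each simplex with vertices in this order, K has dimension 2 with simplices:

  0-simplices (10): a, b, c, d, e, f, g, h, i, j
  1-simplices (18): ab, ae, ai, be, bi, cd, cf, cj, df, dg, dj, ei, fg, fh, fj, gh, gj, hj
  2-simplices (10): abe, abi, aei, bei, cdf, cfj, dfg, dgj, fhj, ghj

Hence C_0 ≅ Z^10, C_1 ≅ Z^18, C_2 ≅ Z^10.

Boundary ∂_1: C_1 → C_0 maps an edge to its endpoints' difference, ∂[p,q] = q − p. For instance
  ∂ae = e − a.
The resulting 10×18 matrix has rank 8, and its Smith normal form has invariant factors (1,1,1,1,1,1,1,1).

The boundary map ∂_2: C_2 → C_1 sends each 2-simplex [p,q,r] to [q,r] − [p,r] + [p,q]. For instance
  ∂bei = ei − bi + be,
  ∂abi = bi − ai + ab.
This gives a 18×10 integer matrix of rank 9; reducing to Smith normal form yields diagonal entries (1,1,1,1,1,1,1,1,1).

Now H_k = ker ∂_k / im ∂_{k+1}, so:

  H_0: rank C_0 − rank ∂_1 = 10 − 8 = 2, and the invariant factors of ∂_1 are all 1, so H_0 = Z^2.
  H_1: rank ker ∂_1 − rank ∂_2 = (18 − 8) − 9 = 1, and the invariant factors of ∂_2 are all 1, so H_1 = Z.
  H_2: rank ker ∂_2 − rank ∂_3 = (10 − 9) − 0 = 1, and there is no ∂_3, so H_2 = Z.

As a check, the Euler characteristic is 10 − 18 + 10 = 2, which agrees with 2 − 1 + 1 = 2.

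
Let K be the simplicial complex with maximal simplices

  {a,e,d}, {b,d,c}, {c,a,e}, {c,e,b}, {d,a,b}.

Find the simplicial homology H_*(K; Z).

We work with the vertex ordering a < b < c < d < e. The simplices of K, each written with vertices in increasing order, are:

  0-simplices (5): a, b, c, d, e
  1-simplices (10): ab, ac, ad, ae, bc, bd, be, cd, ce, de
  2-simplices (5): abd, ace, ade, bcd, bce

giving chain groups C_0 ≅ Z^5, C_1 ≅ Z^10, C_2 ≅ Z^5.

Boundary ∂_1: C_1 → C_0 maps an edge to its endpoints' difference, ∂[p,q] = q − p.
This gives a 5×10 integer matrix of rank 4; reducing to Smith normal form yields diagonal entries (1,1,1,1).

∂_2: C_2 → C_1 acts by ∂[p,q,r] = [q,r] − [p,r] + [p,q]. For instance
  ∂abd = bd − ad + ab,
  ∂bce = ce − be + bc.
The 10×5 boundary matrix has rank 5 and Smith normal form diag(1,1,1,1,1).

Now H_k = ker ∂_k / im ∂_{k+1}, so:

  H_0: rank C_0 − rank ∂_1 = 5 − 4 = 1, and the invariant factors of ∂_1 are all 1, so H_0 = Z.
  H_1: rank ker ∂_1 − rank ∂_2 = (10 − 4) − 5 = 1, and the invariant factors of ∂_2 are all 1, so H_1 = Z.
  H_2: rank ker ∂_2 − rank ∂_3 = (5 − 5) − 0 = 0, and there is no ∂_3, so H_2 = 0.

As a check, the Euler characteristic is 5 − 10 + 5 = 0, which agrees with 1 − 1 + 0 = 0.
(K is a triangulation of the Möbius band.)

H_0 = Z,  H_1 = Z,  H_2 = 0.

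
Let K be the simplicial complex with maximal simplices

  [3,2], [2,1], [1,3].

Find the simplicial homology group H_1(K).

We work with the vertex ordering 1 < 2 < 3. The simplices of K, each written with vertices in increasing order, are:

  0-simplices (3): [1], [2], [3]
  1-simplices (3): [1,2], [1,3], [2,3]

so the chain groups are C_0 ≅ Z^3, C_1 ≅ Z^3.

∂_1: C_1 → C_0 maps an edge to its endpoints' difference, ∂[p,q] = q − p. For instance
  ∂[2,3] = [3] − [2].
As a 3×3 matrix over Z this has rank 2, with invariant factors (1,1).

Computing H_k = (kernel of ∂_k) / (image of ∂_{k+1}):

  H_1: rank ker ∂_1 − rank ∂_2 = (3 − 2) − 0 = 1, and there is no ∂_2, so H_1 = Z.

H_1 = Z.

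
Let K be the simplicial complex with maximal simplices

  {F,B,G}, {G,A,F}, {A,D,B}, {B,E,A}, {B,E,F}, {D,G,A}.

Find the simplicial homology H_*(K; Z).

Fix the vertex order A < B < D < E < F < G and write every simplex with vertices in increasing order. Then dim K = 2 and the simplices of K are:

  0-simplices (6): A, B, D, E, F, G
  1-simplices (12): AB, AD, AE, AF, AG, BD, BE, BF, BG, DG, EF, FG
  2-simplices (6): ABD, ABE, ADG, AFG, BEF, BFG

giving chain groups C_0 ≅ Z^6, C_1 ≅ Z^12, C_2 ≅ Z^6.

The boundary map ∂_1: C_1 → C_0 is given by ∂[p,q] = [q] − [p].
As a 6×12 matrix over Z this has rank 5, with invariant factors (1,1,1,1,1).

Boundary ∂_2: C_2 → C_1 maps a triangle to the signed sum of its edges. For instance
  ∂BFG = FG − BG + BF,
  ∂ADG = DG − AG + AD.
This gives a 12×6 integer matrix of rank 6; reducing to Smith normal form yields diagonal entries (1,1,1,1,1,1).

Computing H_k = (kernel of ∂_k) / (image of ∂_{k+1}):

  H_0: rank C_0 − rank ∂_1 = 6 − 5 = 1, and the invariant factors of ∂_1 are all 1, so H_0 = Z.
  H_1: rank ker ∂_1 − rank ∂_2 = (12 − 5) − 6 = 1, and the invariant factors of ∂_2 are all 1, so H_1 = Z.
  H_2: rank ker ∂_2 − rank ∂_3 = (6 − 6) − 0 = 0, and there is no ∂_3, so H_2 = 0.

As a check, the Euler characteristic is 6 − 12 + 6 = 0, which agrees with 1 − 1 + 0 = 0.

H_0 = Z,  H_1 = Z,  H_2 = 0.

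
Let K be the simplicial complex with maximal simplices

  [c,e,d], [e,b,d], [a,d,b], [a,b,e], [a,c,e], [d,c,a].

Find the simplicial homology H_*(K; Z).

Fix the vertex order a < b < c < d < e and write every simplex with vertices in increasing order. Then dim K = 2 and the simplices of K are:

  0-simplices (5): a, b, c, d, e
  1-simplices (9): ab, ac, ad, ae, bd, be, cd, ce, de
  2-simplices (6): abd, abe, acd, ace, bde, cde

Hence C_0 ≅ Z^5, C_1 ≅ Z^9, C_2 ≅ Z^6.

The boundary map ∂_1: C_1 → C_0 maps an edge to its endpoints' difference, ∂[p,q] = q − p. For instance
  ∂de = e − d.
This gives a 5×9 integer matrix of rank 4; reducing to Smith normal form yields diagonal entries (1,1,1,1).

∂_2: C_2 → C_1 sends each 2-simplex [p,q,r] to [q,r] − [p,r] + [p,q]. For instance
  ∂ace = ce − ae + ac,
  ∂acd = cd − ad + ac.
As a 9×6 matrix over Z this has rank 5, with invariant factors (1,1,1,1,1).

Reading off H_k = ker ∂_k / im ∂_{k+1}:

  H_0: rank C_0 − rank ∂_1 = 5 − 4 = 1, and the invariant factors of ∂_1 are all 1, so H_0 = Z.
  H_1: rank ker ∂_1 − rank ∂_2 = (9 − 4) − 5 = 0, and the invariant factors of ∂_2 are all 1, so H_1 = 0.
  H_2: rank ker ∂_2 − rank ∂_3 = (6 − 5) − 0 = 1, and there is no ∂_3, so H_2 = Z.

H_0 = Z,  H_1 = 0,  H_2 = Z.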